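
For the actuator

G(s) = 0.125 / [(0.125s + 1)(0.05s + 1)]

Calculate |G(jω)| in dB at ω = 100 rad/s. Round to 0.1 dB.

At ω = 100 rad/s:
pole (1 + j100·0.125) = 1 + j12.5 → |·| ≈ 12.54, ∠ ≈ 85.43°
pole (1 + j100·0.05) = 1 + j5 → |·| ≈ 5.099, ∠ ≈ 78.69°
|G| = 0.125 · 1 / (12.54 · 5.099) ≈ 0.0019549
Gain = 20 log₁₀(0.0019549) ≈ -54.18 dB

-54.2 dB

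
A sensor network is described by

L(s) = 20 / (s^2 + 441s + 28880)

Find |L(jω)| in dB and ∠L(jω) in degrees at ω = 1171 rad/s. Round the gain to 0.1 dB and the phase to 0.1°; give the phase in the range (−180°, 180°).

Substitute s = j1171:
Numerator: 20 = 20 + j0
Denominator: (j1171)^2 + 441(j1171) + 28880 = -1342361 + j516411
|N| = √(20² + 0²) ≈ 20, ∠N ≈ 0.00°
|D| = √(1342361² + 516411²) ≈ 1.4383e+06, ∠D ≈ 158.96°
|L| = 20 / 1.4383e+06 ≈ 1.3905e-05
Gain = 20 log₁₀(1.3905e-05) ≈ -97.14 dB
∠L = 0.00° − 158.96° = -158.96°

-97.1 dB, -159.0°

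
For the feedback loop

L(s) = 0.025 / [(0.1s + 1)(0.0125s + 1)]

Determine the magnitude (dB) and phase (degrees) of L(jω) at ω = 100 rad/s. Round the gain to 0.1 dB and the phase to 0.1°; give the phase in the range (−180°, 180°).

-56.2 dB, -135.6°

At ω = 100 rad/s:
pole (1 + j100·0.1) = 1 + j10 → |·| ≈ 10.05, ∠ ≈ 84.29°
pole (1 + j100·0.0125) = 1 + j1.25 → |·| ≈ 1.6008, ∠ ≈ 51.34°
|L| = 0.025 · 1 / (10.05 · 1.6008) ≈ 0.0015539
Gain = 20 log₁₀(0.0015539) ≈ -56.17 dB
∠L = (0°) − (84.29° + 51.34°) = -135.63°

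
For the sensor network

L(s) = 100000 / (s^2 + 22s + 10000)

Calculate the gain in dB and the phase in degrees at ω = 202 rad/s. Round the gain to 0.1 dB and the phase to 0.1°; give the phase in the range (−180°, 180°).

10.1 dB, -171.8°

At s = jω = j202:
quadratic: (j202)² + 22·j202 + 10000 = -30804 + j4444 → |·| ≈ 31123, ∠ ≈ 171.79°
|L| = 100000 / 31123 ≈ 3.2131
Gain = 20 log₁₀(3.2131) ≈ 10.14 dB
∠L = 0.00° − 171.79° = -171.79°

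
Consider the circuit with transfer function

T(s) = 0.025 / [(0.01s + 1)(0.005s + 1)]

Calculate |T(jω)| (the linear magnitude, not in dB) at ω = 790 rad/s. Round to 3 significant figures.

At ω = 790 rad/s:
pole (1 + j790·0.01) = 1 + j7.9 → |·| ≈ 7.963, ∠ ≈ 82.79°
pole (1 + j790·0.005) = 1 + j3.95 → |·| ≈ 4.0746, ∠ ≈ 75.79°
|T| = 0.025 · 1 / (7.963 · 4.0746) ≈ 0.00077051

0.000771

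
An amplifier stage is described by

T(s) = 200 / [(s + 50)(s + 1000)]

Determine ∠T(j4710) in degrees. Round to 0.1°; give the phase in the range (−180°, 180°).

At s = jω = j4710:
pole (s+50): 50 + j4710 → |·| = √(50²+4710²) = √22186600 ≈ 4710.3, ∠ = arctan(4710/50) ≈ 89.39°
pole (s+1000): 1000 + j4710 → |·| = √(1000²+4710²) = √23184100 ≈ 4815, ∠ = arctan(4710/1000) ≈ 78.01°
∠T = 0.00° − 167.40° = -167.40°

-167.4°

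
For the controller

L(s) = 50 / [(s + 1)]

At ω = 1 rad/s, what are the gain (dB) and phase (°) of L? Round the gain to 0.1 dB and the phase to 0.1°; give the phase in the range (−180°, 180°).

31.0 dB, -45.0°

At ω = 1 rad/s:
pole (1 + j1·1) = 1 + j1 → |·| ≈ 1.4142, ∠ ≈ 45.00°
|L| = 50 · 1 / (1.4142) ≈ 35.356
Gain = 20 log₁₀(35.356) ≈ 30.97 dB
∠L = (0°) − (45.00°) = -45.00°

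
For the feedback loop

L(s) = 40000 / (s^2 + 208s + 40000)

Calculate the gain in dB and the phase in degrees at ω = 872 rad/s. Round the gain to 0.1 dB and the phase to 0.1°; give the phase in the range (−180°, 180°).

At s = jω = j872:
quadratic: (j872)² + 208·j872 + 40000 = -720384 + j181376 → |·| ≈ 7.4287e+05, ∠ ≈ 165.87°
|L| = 40000 / 7.4287e+05 ≈ 0.053845
Gain = 20 log₁₀(0.053845) ≈ -25.38 dB
∠L = 0.00° − 165.87° = -165.87°

-25.4 dB, -165.9°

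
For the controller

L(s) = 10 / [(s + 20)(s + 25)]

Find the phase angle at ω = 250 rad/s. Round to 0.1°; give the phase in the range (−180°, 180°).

At s = jω = j250:
pole (s+20): 20 + j250 → |·| = √(20²+250²) = √62900 ≈ 250.8, ∠ = arctan(250/20) ≈ 85.43°
pole (s+25): 25 + j250 → |·| = √(25²+250²) = √63125 ≈ 251.25, ∠ = arctan(250/25) ≈ 84.29°
∠L = 0.00° − 169.72° = -169.72°

-169.7°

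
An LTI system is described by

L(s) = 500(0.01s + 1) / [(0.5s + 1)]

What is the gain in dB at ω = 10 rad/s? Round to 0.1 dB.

At ω = 10 rad/s:
zero (1 + j10·0.01) = 1 + j0.1 → |·| ≈ 1.005, ∠ ≈ 5.71°
pole (1 + j10·0.5) = 1 + j5 → |·| ≈ 5.099, ∠ ≈ 78.69°
|L| = 500 · 1.005 / (5.099) ≈ 98.549
Gain = 20 log₁₀(98.549) ≈ 39.87 dB

39.9 dB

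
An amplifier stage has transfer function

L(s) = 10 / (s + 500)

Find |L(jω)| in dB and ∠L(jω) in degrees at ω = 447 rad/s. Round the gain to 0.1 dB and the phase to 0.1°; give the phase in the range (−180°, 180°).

-36.5 dB, -41.8°

Substitute s = j447:
Numerator: 10 = 10 + j0
Denominator: (j447) + 500 = 500 + j447
|N| = √(10² + 0²) ≈ 10, ∠N ≈ 0.00°
|D| = √(500² + 447²) ≈ 670.68, ∠D ≈ 41.80°
|L| = 10 / 670.68 ≈ 0.01491
Gain = 20 log₁₀(0.01491) ≈ -36.53 dB
∠L = 0.00° − 41.80° = -41.80°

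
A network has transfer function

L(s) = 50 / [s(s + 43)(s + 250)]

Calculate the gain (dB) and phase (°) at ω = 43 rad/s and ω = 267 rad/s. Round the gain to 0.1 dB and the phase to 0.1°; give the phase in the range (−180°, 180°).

At s = jω = j43:
pole (s+43): 43 + j43 → |·| = √(43²+43²) = √3698 ≈ 60.811, ∠ = arctan(43/43) ≈ 45.00°
pole (s+250): 250 + j43 → |·| = √(250²+43²) = √64349 ≈ 253.67, ∠ = arctan(43/250) ≈ 9.76°
pole at origin: |s| = 43, ∠ = 90.00° (in denominator)
|L| = 50 / 6.6331e+05 ≈ 7.538e-05
Gain = 20 log₁₀(7.538e-05) ≈ -82.45 dB
∠L = 0.00° − 144.76° = -144.76°

At s = jω = j267:
pole (s+43): 43 + j267 → |·| = √(43²+267²) = √73138 ≈ 270.44, ∠ = arctan(267/43) ≈ 80.85°
pole (s+250): 250 + j267 → |·| = √(250²+267²) = √133789 ≈ 365.77, ∠ = arctan(267/250) ≈ 46.88°
pole at origin: |s| = 267, ∠ = 90.00° (in denominator)
|L| = 50 / 2.6411e+07 ≈ 1.8932e-06
Gain = 20 log₁₀(1.8932e-06) ≈ -114.46 dB
∠L = 0.00° − 217.73° = -217.73° ≡ 142.27° (principal value)

ω = 43: -82.5 dB, -144.8°; ω = 267: -114.5 dB, 142.3°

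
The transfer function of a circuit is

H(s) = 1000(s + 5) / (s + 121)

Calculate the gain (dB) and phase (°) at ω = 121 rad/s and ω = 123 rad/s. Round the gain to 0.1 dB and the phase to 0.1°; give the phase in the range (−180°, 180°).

At s = jω = j121:
zero (s+5): 5 + j121 → |·| = √(5²+121²) = √14666 ≈ 121.1, ∠ = arctan(121/5) ≈ 87.63°
pole (s+121): 121 + j121 → |·| = √(121²+121²) = √29282 ≈ 171.12, ∠ = arctan(121/121) ≈ 45.00°
|H| = 1000 · 121.1 / 171.12 ≈ 707.69
Gain = 20 log₁₀(707.69) ≈ 57.00 dB
∠H = 87.63° − 45.00° = 42.63°

At s = jω = j123:
zero (s+5): 5 + j123 → |·| = √(5²+123²) = √15154 ≈ 123.1, ∠ = arctan(123/5) ≈ 87.67°
pole (s+121): 121 + j123 → |·| = √(121²+123²) = √29770 ≈ 172.54, ∠ = arctan(123/121) ≈ 45.47°
|H| = 1000 · 123.1 / 172.54 ≈ 713.46
Gain = 20 log₁₀(713.46) ≈ 57.07 dB
∠H = 87.67° − 45.47° = 42.20°

ω = 121: 57.0 dB, 42.6°; ω = 123: 57.1 dB, 42.2°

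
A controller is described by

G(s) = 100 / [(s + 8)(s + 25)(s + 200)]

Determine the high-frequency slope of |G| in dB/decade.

Each pole contributes −20 dB/decade at high frequency; each zero contributes +20 dB/decade.
Net: 0 zero(s) − 3 pole(s) → -60 dB/decade.

-60 dB/decade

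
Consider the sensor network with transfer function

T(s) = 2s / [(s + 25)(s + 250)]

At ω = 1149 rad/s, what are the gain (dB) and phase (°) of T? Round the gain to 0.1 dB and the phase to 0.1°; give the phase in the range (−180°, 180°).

-55.4 dB, -76.5°

At s = jω = j1149:
zero at origin: s = j1149 → |·| = 1149, ∠ = 90.00°
pole (s+25): 25 + j1149 → |·| = √(25²+1149²) = √1320826 ≈ 1149.3, ∠ = arctan(1149/25) ≈ 88.75°
pole (s+250): 250 + j1149 → |·| = √(250²+1149²) = √1382701 ≈ 1175.9, ∠ = arctan(1149/250) ≈ 77.72°
|T| = 2 · 1149 / 1.3515e+06 ≈ 0.0017003
Gain = 20 log₁₀(0.0017003) ≈ -55.39 dB
∠T = 90.00° − 166.47° = -76.47°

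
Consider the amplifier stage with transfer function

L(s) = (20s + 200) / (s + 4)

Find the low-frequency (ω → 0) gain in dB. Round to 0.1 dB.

L(0) = 200 / 4 = 50
20 log₁₀(50) ≈ 33.98 dB

34.0 dB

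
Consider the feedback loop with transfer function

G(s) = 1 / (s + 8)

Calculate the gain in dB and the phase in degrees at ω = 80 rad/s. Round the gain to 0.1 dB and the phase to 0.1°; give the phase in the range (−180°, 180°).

-38.1 dB, -84.3°

At s = jω = j80:
pole (s+8): 8 + j80 → |·| = √(8²+80²) = √6464 ≈ 80.399, ∠ = arctan(80/8) ≈ 84.29°
|G| = 1 / 80.399 ≈ 0.012438
Gain = 20 log₁₀(0.012438) ≈ -38.10 dB
∠G = 0.00° − 84.29° = -84.29°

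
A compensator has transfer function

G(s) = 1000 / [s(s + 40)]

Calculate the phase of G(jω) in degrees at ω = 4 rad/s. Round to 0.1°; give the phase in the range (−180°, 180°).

At s = jω = j4:
pole (s+40): 40 + j4 → |·| = √(40²+4²) = √1616 ≈ 40.2, ∠ = arctan(4/40) ≈ 5.71°
pole at origin: |s| = 4, ∠ = 90.00° (in denominator)
∠G = 0.00° − 95.71° = -95.71°

-95.7°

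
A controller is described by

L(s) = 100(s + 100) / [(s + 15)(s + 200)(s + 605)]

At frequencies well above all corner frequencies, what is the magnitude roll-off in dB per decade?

-40 dB/decade

Each pole contributes −20 dB/decade at high frequency; each zero contributes +20 dB/decade.
Net: 1 zero(s) − 3 pole(s) → -40 dB/decade.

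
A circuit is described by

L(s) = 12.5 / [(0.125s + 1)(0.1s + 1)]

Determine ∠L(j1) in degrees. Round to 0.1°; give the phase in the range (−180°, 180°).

-12.8°

At ω = 1 rad/s:
pole (1 + j1·0.125) = 1 + j0.125 → |·| ≈ 1.0078, ∠ ≈ 7.13°
pole (1 + j1·0.1) = 1 + j0.1 → |·| ≈ 1.005, ∠ ≈ 5.71°
∠L = (0°) − (7.13° + 5.71°) = -12.84°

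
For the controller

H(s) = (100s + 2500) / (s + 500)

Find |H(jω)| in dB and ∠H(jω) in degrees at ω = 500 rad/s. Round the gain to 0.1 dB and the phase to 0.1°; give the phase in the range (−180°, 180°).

37.0 dB, 42.1°

Substitute s = j500:
Numerator: 100(j500) + 2500 = 2500 + j50000
Denominator: (j500) + 500 = 500 + j500
|N| = √(2500² + 50000²) ≈ 50062, ∠N ≈ 87.14°
|D| = √(500² + 500²) ≈ 707.11, ∠D ≈ 45.00°
|H| = 50062 / 707.11 ≈ 70.798
Gain = 20 log₁₀(70.798) ≈ 37.00 dB
∠H = 87.14° − 45.00° = 42.14°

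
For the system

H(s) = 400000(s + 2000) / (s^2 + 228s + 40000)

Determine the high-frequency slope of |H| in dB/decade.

Each pole contributes −20 dB/decade at high frequency; each zero contributes +20 dB/decade.
Net: 1 zero(s) − 2 pole(s) → -20 dB/decade.

-20 dB/decade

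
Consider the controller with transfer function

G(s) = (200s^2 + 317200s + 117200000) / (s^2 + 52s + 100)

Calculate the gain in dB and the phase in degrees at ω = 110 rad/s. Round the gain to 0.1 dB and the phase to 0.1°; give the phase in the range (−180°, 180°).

Substitute s = j110:
Numerator: 200(j110)^2 + 317200(j110) + 117200000 = 114780000 + j34892000
Denominator: (j110)^2 + 52(j110) + 100 = -12000 + j5720
|N| = √(114780000² + 34892000²) ≈ 1.1997e+08, ∠N ≈ 16.91°
|D| = √(12000² + 5720²) ≈ 13294, ∠D ≈ 154.51°
|G| = 1.1997e+08 / 13294 ≈ 9024.4
Gain = 20 log₁₀(9024.4) ≈ 79.11 dB
∠G = 16.91° − 154.51° = -137.60°

79.1 dB, -137.6°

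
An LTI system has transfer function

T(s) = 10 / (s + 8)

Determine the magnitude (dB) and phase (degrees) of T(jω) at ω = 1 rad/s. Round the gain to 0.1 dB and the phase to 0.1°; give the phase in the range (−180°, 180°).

Substitute s = j1:
Numerator: 10 = 10 + j0
Denominator: (j1) + 8 = 8 + j1
|N| = √(10² + 0²) ≈ 10, ∠N ≈ 0.00°
|D| = √(8² + 1²) ≈ 8.0623, ∠D ≈ 7.13°
|T| = 10 / 8.0623 ≈ 1.2403
Gain = 20 log₁₀(1.2403) ≈ 1.87 dB
∠T = 0.00° − 7.13° = -7.13°

1.9 dB, -7.1°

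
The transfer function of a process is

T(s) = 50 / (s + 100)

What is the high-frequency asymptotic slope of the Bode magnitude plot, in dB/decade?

-20 dB/decade

Each pole contributes −20 dB/decade at high frequency; each zero contributes +20 dB/decade.
Net: 0 zero(s) − 1 pole(s) → -20 dB/decade.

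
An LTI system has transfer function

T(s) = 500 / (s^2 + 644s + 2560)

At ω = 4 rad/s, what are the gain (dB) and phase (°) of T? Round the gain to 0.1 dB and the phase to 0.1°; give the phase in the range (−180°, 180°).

Substitute s = j4:
Numerator: 500 = 500 + j0
Denominator: (j4)^2 + 644(j4) + 2560 = 2544 + j2576
|N| = √(500² + 0²) ≈ 500, ∠N ≈ 0.00°
|D| = √(2544² + 2576²) ≈ 3620.5, ∠D ≈ 45.36°
|T| = 500 / 3620.5 ≈ 0.1381
Gain = 20 log₁₀(0.1381) ≈ -17.20 dB
∠T = 0.00° − 45.36° = -45.36°

-17.2 dB, -45.4°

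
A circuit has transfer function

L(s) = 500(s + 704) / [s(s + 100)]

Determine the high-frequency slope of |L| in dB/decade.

Each pole contributes −20 dB/decade at high frequency; each zero contributes +20 dB/decade.
Net: 1 zero(s) − 2 pole(s) → -20 dB/decade.

-20 dB/decade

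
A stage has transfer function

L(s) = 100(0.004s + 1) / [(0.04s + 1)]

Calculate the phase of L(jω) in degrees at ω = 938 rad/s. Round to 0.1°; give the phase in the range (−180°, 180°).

At ω = 938 rad/s:
zero (1 + j938·0.004) = 1 + j3.752 → |·| ≈ 3.883, ∠ ≈ 75.08°
pole (1 + j938·0.04) = 1 + j37.52 → |·| ≈ 37.533, ∠ ≈ 88.47°
∠L = (75.08°) − (88.47°) = -13.39°

-13.4°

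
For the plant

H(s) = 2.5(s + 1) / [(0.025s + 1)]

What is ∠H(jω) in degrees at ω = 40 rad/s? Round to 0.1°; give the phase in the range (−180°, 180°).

At ω = 40 rad/s:
zero (1 + j40·1) = 1 + j40 → |·| ≈ 40.012, ∠ ≈ 88.57°
pole (1 + j40·0.025) = 1 + j1 → |·| ≈ 1.4142, ∠ ≈ 45.00°
∠H = (88.57°) − (45.00°) = 43.57°

43.6°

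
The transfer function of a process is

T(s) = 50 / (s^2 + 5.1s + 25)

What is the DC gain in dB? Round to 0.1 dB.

T(0) = 50 / 25 = 2
20 log₁₀(2) ≈ 6.02 dB

6.0 dB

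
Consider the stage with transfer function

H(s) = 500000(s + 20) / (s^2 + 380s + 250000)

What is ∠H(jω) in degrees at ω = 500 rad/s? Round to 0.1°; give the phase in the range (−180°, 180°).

-2.3°

At s = jω = j500:
zero (s+20): 20 + j500 → |·| = √(20²+500²) = √250400 ≈ 500.4, ∠ = arctan(500/20) ≈ 87.71°
quadratic: (j500)² + 380·j500 + 250000 = 0 + j190000 → |·| ≈ 1.9e+05, ∠ ≈ 90.00°
∠H = 87.71° − 90.00° = -2.29°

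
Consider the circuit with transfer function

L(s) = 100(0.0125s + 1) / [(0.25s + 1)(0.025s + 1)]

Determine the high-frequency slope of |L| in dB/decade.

Each pole contributes −20 dB/decade at high frequency; each zero contributes +20 dB/decade.
Net: 1 zero(s) − 2 pole(s) → -20 dB/decade.

-20 dB/decade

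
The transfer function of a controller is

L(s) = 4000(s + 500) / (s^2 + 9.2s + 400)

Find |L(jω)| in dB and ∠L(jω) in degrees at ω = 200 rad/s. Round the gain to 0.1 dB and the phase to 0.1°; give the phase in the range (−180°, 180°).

34.7 dB, -155.5°

At s = jω = j200:
zero (s+500): 500 + j200 → |·| = √(500²+200²) = √290000 ≈ 538.52, ∠ = arctan(200/500) ≈ 21.80°
quadratic: (j200)² + 9.2·j200 + 400 = -39600 + j1840 → |·| ≈ 39643, ∠ ≈ 177.34°
|L| = 4000 · 538.52 / 39643 ≈ 54.337
Gain = 20 log₁₀(54.337) ≈ 34.70 dB
∠L = 21.80° − 177.34° = -155.54°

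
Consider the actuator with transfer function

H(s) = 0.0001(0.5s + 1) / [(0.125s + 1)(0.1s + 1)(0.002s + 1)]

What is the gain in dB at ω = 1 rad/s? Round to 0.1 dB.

At ω = 1 rad/s:
zero (1 + j1·0.5) = 1 + j0.5 → |·| ≈ 1.118, ∠ ≈ 26.57°
pole (1 + j1·0.125) = 1 + j0.125 → |·| ≈ 1.0078, ∠ ≈ 7.13°
pole (1 + j1·0.1) = 1 + j0.1 → |·| ≈ 1.005, ∠ ≈ 5.71°
pole (1 + j1·0.002) = 1 + j0.002 → |·| ≈ 1, ∠ ≈ 0.11°
|H| = 0.0001 · 1.118 / (1.0078 · 1.005 · 1) ≈ 0.00011038
Gain = 20 log₁₀(0.00011038) ≈ -79.14 dB

-79.1 dB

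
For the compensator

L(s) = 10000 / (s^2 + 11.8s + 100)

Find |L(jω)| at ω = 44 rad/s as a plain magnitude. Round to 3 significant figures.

At s = jω = j44:
quadratic: (j44)² + 11.8·j44 + 100 = -1836 + j519.2 → |·| ≈ 1908, ∠ ≈ 164.21°
|L| = 10000 / 1908 ≈ 5.2411

5.24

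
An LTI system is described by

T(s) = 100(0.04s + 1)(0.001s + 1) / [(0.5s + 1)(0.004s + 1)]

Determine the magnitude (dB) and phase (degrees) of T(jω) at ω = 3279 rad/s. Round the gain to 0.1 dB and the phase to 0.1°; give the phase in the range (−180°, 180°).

At ω = 3279 rad/s:
zero (1 + j3279·0.04) = 1 + j131.16 → |·| ≈ 131.16, ∠ ≈ 89.56°
zero (1 + j3279·0.001) = 1 + j3.279 → |·| ≈ 3.4281, ∠ ≈ 73.04°
pole (1 + j3279·0.5) = 1 + j1639.5 → |·| ≈ 1639.5, ∠ ≈ 89.97°
pole (1 + j3279·0.004) = 1 + j13.116 → |·| ≈ 13.154, ∠ ≈ 85.64°
|T| = 100 · 131.16 · 3.4281 / (1639.5 · 13.154) ≈ 2.0849
Gain = 20 log₁₀(2.0849) ≈ 6.38 dB
∠T = (89.56° + 73.04°) − (89.97° + 85.64°) = -13.01°

6.4 dB, -13.0°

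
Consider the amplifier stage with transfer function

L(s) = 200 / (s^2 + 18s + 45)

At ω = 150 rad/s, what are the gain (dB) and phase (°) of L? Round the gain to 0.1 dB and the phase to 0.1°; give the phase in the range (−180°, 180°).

-41.1 dB, -173.1°

Substitute s = j150:
Numerator: 200 = 200 + j0
Denominator: (j150)^2 + 18(j150) + 45 = -22455 + j2700
|N| = √(200² + 0²) ≈ 200, ∠N ≈ 0.00°
|D| = √(22455² + 2700²) ≈ 22617, ∠D ≈ 173.14°
|L| = 200 / 22617 ≈ 0.0088429
Gain = 20 log₁₀(0.0088429) ≈ -41.07 dB
∠L = 0.00° − 173.14° = -173.14°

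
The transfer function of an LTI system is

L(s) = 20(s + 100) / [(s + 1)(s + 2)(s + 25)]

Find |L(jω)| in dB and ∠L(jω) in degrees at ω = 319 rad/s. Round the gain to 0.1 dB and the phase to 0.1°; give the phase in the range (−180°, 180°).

At s = jω = j319:
zero (s+100): 100 + j319 → |·| = √(100²+319²) = √111761 ≈ 334.31, ∠ = arctan(319/100) ≈ 72.59°
pole (s+1): 1 + j319 → |·| = √(1²+319²) = √101762 ≈ 319, ∠ = arctan(319/1) ≈ 89.82°
pole (s+2): 2 + j319 → |·| = √(2²+319²) = √101765 ≈ 319.01, ∠ = arctan(319/2) ≈ 89.64°
pole (s+25): 25 + j319 → |·| = √(25²+319²) = √102386 ≈ 319.98, ∠ = arctan(319/25) ≈ 85.52°
|L| = 20 · 334.31 / 3.2563e+07 ≈ 0.00020533
Gain = 20 log₁₀(0.00020533) ≈ -73.75 dB
∠L = 72.59° − 264.98° = -192.39° ≡ 167.61° (principal value)

-73.8 dB, 167.6°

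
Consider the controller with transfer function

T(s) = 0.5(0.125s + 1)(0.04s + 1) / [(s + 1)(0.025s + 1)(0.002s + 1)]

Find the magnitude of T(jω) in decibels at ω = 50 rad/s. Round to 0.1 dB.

-21.1 dB

At ω = 50 rad/s:
zero (1 + j50·0.125) = 1 + j6.25 → |·| ≈ 6.3295, ∠ ≈ 80.91°
zero (1 + j50·0.04) = 1 + j2 → |·| ≈ 2.2361, ∠ ≈ 63.43°
pole (1 + j50·1) = 1 + j50 → |·| ≈ 50.01, ∠ ≈ 88.85°
pole (1 + j50·0.025) = 1 + j1.25 → |·| ≈ 1.6008, ∠ ≈ 51.34°
pole (1 + j50·0.002) = 1 + j0.1 → |·| ≈ 1.005, ∠ ≈ 5.71°
|T| = 0.5 · 6.3295 · 2.2361 / (50.01 · 1.6008 · 1.005) ≈ 0.087957
Gain = 20 log₁₀(0.087957) ≈ -21.11 dB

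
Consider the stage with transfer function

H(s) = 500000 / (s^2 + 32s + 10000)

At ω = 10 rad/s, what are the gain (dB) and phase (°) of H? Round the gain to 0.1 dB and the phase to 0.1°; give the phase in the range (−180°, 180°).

34.1 dB, -1.9°

At s = jω = j10:
quadratic: (j10)² + 32·j10 + 10000 = 9900 + j320 → |·| ≈ 9905.2, ∠ ≈ 1.85°
|H| = 500000 / 9905.2 ≈ 50.479
Gain = 20 log₁₀(50.479) ≈ 34.06 dB
∠H = 0.00° − 1.85° = -1.85°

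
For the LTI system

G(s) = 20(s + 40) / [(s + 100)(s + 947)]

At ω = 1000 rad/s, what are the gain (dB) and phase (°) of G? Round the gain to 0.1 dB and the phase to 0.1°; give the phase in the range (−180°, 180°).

At s = jω = j1000:
zero (s+40): 40 + j1000 → |·| = √(40²+1000²) = √1001600 ≈ 1000.8, ∠ = arctan(1000/40) ≈ 87.71°
pole (s+100): 100 + j1000 → |·| = √(100²+1000²) = √1010000 ≈ 1005, ∠ = arctan(1000/100) ≈ 84.29°
pole (s+947): 947 + j1000 → |·| = √(947²+1000²) = √1896809 ≈ 1377.2, ∠ = arctan(1000/947) ≈ 46.56°
|G| = 20 · 1000.8 / 1.3841e+06 ≈ 0.014461
Gain = 20 log₁₀(0.014461) ≈ -36.80 dB
∠G = 87.71° − 130.85° = -43.14°

-36.8 dB, -43.1°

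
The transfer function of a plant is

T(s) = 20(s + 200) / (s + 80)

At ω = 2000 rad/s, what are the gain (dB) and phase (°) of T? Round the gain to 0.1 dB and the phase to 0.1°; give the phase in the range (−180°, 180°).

26.1 dB, -3.4°

At s = jω = j2000:
zero (s+200): 200 + j2000 → |·| = √(200²+2000²) = √4040000 ≈ 2010, ∠ = arctan(2000/200) ≈ 84.29°
pole (s+80): 80 + j2000 → |·| = √(80²+2000²) = √4006400 ≈ 2001.6, ∠ = arctan(2000/80) ≈ 87.71°
|T| = 20 · 2010 / 2001.6 ≈ 20.084
Gain = 20 log₁₀(20.084) ≈ 26.06 dB
∠T = 84.29° − 87.71° = -3.42°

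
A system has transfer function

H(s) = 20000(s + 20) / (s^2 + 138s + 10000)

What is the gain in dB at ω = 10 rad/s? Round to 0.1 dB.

33.0 dB

At s = jω = j10:
zero (s+20): 20 + j10 → |·| = √(20²+10²) = √500 ≈ 22.361, ∠ = arctan(10/20) ≈ 26.57°
quadratic: (j10)² + 138·j10 + 10000 = 9900 + j1380 → |·| ≈ 9995.7, ∠ ≈ 7.94°
|H| = 20000 · 22.361 / 9995.7 ≈ 44.741
Gain = 20 log₁₀(44.741) ≈ 33.01 dB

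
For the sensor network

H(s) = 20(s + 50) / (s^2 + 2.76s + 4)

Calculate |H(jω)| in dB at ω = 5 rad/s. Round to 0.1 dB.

32.0 dB

At s = jω = j5:
zero (s+50): 50 + j5 → |·| = √(50²+5²) = √2525 ≈ 50.249, ∠ = arctan(5/50) ≈ 5.71°
quadratic: (j5)² + 2.76·j5 + 4 = -21 + j13.8 → |·| ≈ 25.128, ∠ ≈ 146.69°
|H| = 20 · 50.249 / 25.128 ≈ 39.994
Gain = 20 log₁₀(39.994) ≈ 32.04 dB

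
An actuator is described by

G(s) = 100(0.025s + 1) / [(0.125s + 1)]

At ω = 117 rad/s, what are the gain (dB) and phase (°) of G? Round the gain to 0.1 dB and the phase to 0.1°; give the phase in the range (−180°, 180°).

At ω = 117 rad/s:
zero (1 + j117·0.025) = 1 + j2.925 → |·| ≈ 3.0912, ∠ ≈ 71.13°
pole (1 + j117·0.125) = 1 + j14.625 → |·| ≈ 14.659, ∠ ≈ 86.09°
|G| = 100 · 3.0912 / (14.659) ≈ 21.087
Gain = 20 log₁₀(21.087) ≈ 26.48 dB
∠G = (71.13°) − (86.09°) = -14.96°

26.5 dB, -15.0°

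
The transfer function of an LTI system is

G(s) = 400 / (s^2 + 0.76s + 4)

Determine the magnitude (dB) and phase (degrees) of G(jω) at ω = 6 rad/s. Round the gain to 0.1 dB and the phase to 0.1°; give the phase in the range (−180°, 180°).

21.9 dB, -171.9°

At s = jω = j6:
quadratic: (j6)² + 0.76·j6 + 4 = -32 + j4.56 → |·| ≈ 32.323, ∠ ≈ 171.89°
|G| = 400 / 32.323 ≈ 12.375
Gain = 20 log₁₀(12.375) ≈ 21.85 dB
∠G = 0.00° − 171.89° = -171.89°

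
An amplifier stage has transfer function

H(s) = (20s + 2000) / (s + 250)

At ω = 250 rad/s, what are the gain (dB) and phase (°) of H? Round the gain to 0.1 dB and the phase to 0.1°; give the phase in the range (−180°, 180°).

Substitute s = j250:
Numerator: 20(j250) + 2000 = 2000 + j5000
Denominator: (j250) + 250 = 250 + j250
|N| = √(2000² + 5000²) ≈ 5385.2, ∠N ≈ 68.20°
|D| = √(250² + 250²) ≈ 353.55, ∠D ≈ 45.00°
|H| = 5385.2 / 353.55 ≈ 15.232
Gain = 20 log₁₀(15.232) ≈ 23.66 dB
∠H = 68.20° − 45.00° = 23.20°

23.7 dB, 23.2°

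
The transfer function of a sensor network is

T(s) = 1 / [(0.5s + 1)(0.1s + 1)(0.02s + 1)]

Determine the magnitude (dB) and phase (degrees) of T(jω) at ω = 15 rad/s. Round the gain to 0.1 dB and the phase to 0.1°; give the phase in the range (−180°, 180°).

At ω = 15 rad/s:
pole (1 + j15·0.5) = 1 + j7.5 → |·| ≈ 7.5664, ∠ ≈ 82.41°
pole (1 + j15·0.1) = 1 + j1.5 → |·| ≈ 1.8028, ∠ ≈ 56.31°
pole (1 + j15·0.02) = 1 + j0.3 → |·| ≈ 1.044, ∠ ≈ 16.70°
|T| = 1 · 1 / (7.5664 · 1.8028 · 1.044) ≈ 0.07022
Gain = 20 log₁₀(0.07022) ≈ -23.07 dB
∠T = (0°) − (82.41° + 56.31° + 16.70°) = -155.42°

-23.1 dB, -155.4°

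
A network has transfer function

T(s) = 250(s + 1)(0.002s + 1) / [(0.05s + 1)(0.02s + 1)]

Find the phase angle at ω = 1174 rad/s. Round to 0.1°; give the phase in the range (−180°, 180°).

At ω = 1174 rad/s:
zero (1 + j1174·1) = 1 + j1174 → |·| ≈ 1174, ∠ ≈ 89.95°
zero (1 + j1174·0.002) = 1 + j2.348 → |·| ≈ 2.5521, ∠ ≈ 66.93°
pole (1 + j1174·0.05) = 1 + j58.7 → |·| ≈ 58.709, ∠ ≈ 89.02°
pole (1 + j1174·0.02) = 1 + j23.48 → |·| ≈ 23.501, ∠ ≈ 87.56°
∠T = (89.95° + 66.93°) − (89.02° + 87.56°) = -19.70°

-19.7°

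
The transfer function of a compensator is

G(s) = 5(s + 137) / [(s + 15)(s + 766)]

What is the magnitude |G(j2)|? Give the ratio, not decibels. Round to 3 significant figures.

0.0591

At s = jω = j2:
zero (s+137): 137 + j2 → |·| = √(137²+2²) = √18773 ≈ 137.01, ∠ = arctan(2/137) ≈ 0.84°
pole (s+15): 15 + j2 → |·| = √(15²+2²) = √229 ≈ 15.133, ∠ = arctan(2/15) ≈ 7.59°
pole (s+766): 766 + j2 → |·| = √(766²+2²) = √586760 ≈ 766, ∠ = arctan(2/766) ≈ 0.15°
|G| = 5 · 137.01 / 11592 ≈ 0.059097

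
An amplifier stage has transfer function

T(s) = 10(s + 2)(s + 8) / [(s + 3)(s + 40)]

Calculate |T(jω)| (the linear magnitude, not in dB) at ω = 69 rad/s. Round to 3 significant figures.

At s = jω = j69:
zero (s+2): 2 + j69 → |·| = √(2²+69²) = √4765 ≈ 69.029, ∠ = arctan(69/2) ≈ 88.34°
zero (s+8): 8 + j69 → |·| = √(8²+69²) = √4825 ≈ 69.462, ∠ = arctan(69/8) ≈ 83.39°
pole (s+3): 3 + j69 → |·| = √(3²+69²) = √4770 ≈ 69.065, ∠ = arctan(69/3) ≈ 87.51°
pole (s+40): 40 + j69 → |·| = √(40²+69²) = √6361 ≈ 79.756, ∠ = arctan(69/40) ≈ 59.90°
|T| = 10 · 4794.9 / 5508.3 ≈ 8.7049

8.70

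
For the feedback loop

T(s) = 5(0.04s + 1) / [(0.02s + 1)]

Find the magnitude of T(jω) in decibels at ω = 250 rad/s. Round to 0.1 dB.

19.9 dB

At ω = 250 rad/s:
zero (1 + j250·0.04) = 1 + j10 → |·| ≈ 10.05, ∠ ≈ 84.29°
pole (1 + j250·0.02) = 1 + j5 → |·| ≈ 5.099, ∠ ≈ 78.69°
|T| = 5 · 10.05 / (5.099) ≈ 9.8549
Gain = 20 log₁₀(9.8549) ≈ 19.87 dB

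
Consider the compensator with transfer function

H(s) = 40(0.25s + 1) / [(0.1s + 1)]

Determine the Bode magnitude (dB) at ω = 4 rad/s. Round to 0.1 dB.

At ω = 4 rad/s:
zero (1 + j4·0.25) = 1 + j1 → |·| ≈ 1.4142, ∠ ≈ 45.00°
pole (1 + j4·0.1) = 1 + j0.4 → |·| ≈ 1.077, ∠ ≈ 21.80°
|H| = 40 · 1.4142 / (1.077) ≈ 52.524
Gain = 20 log₁₀(52.524) ≈ 34.41 dB

34.4 dB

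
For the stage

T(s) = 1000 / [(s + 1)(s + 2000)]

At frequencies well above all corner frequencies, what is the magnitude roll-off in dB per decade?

Each pole contributes −20 dB/decade at high frequency; each zero contributes +20 dB/decade.
Net: 0 zero(s) − 2 pole(s) → -40 dB/decade.

-40 dB/decade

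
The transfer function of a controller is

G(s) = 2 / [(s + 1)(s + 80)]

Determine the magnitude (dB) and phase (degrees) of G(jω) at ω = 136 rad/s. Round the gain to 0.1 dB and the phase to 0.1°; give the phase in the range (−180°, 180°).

At s = jω = j136:
pole (s+1): 1 + j136 → |·| = √(1²+136²) = √18497 ≈ 136, ∠ = arctan(136/1) ≈ 89.58°
pole (s+80): 80 + j136 → |·| = √(80²+136²) = √24896 ≈ 157.78, ∠ = arctan(136/80) ≈ 59.53°
|G| = 2 / 21458 ≈ 9.3205e-05
Gain = 20 log₁₀(9.3205e-05) ≈ -80.61 dB
∠G = 0.00° − 149.11° = -149.11°

-80.6 dB, -149.1°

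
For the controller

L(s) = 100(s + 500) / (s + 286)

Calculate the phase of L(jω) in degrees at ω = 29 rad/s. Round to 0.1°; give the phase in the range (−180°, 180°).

At s = jω = j29:
zero (s+500): 500 + j29 → |·| = √(500²+29²) = √250841 ≈ 500.84, ∠ = arctan(29/500) ≈ 3.32°
pole (s+286): 286 + j29 → |·| = √(286²+29²) = √82637 ≈ 287.47, ∠ = arctan(29/286) ≈ 5.79°
∠L = 3.32° − 5.79° = -2.47°

-2.5°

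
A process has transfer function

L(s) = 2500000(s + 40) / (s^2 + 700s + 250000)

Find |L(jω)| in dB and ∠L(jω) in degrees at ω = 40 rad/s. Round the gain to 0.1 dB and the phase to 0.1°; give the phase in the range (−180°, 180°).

55.1 dB, 38.6°

At s = jω = j40:
zero (s+40): 40 + j40 → |·| = √(40²+40²) = √3200 ≈ 56.569, ∠ = arctan(40/40) ≈ 45.00°
quadratic: (j40)² + 700·j40 + 250000 = 248400 + j28000 → |·| ≈ 2.4997e+05, ∠ ≈ 6.43°
|L| = 2500000 · 56.569 / 2.4997e+05 ≈ 565.76
Gain = 20 log₁₀(565.76) ≈ 55.05 dB
∠L = 45.00° − 6.43° = 38.57°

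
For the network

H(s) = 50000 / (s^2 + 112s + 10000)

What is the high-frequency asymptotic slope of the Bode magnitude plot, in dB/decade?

Each pole contributes −20 dB/decade at high frequency; each zero contributes +20 dB/decade.
Net: 0 zero(s) − 2 pole(s) → -40 dB/decade.

-40 dB/decade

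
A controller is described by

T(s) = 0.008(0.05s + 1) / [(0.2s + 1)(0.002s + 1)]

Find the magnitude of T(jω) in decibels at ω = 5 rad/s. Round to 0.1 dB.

At ω = 5 rad/s:
zero (1 + j5·0.05) = 1 + j0.25 → |·| ≈ 1.0308, ∠ ≈ 14.04°
pole (1 + j5·0.2) = 1 + j1 → |·| ≈ 1.4142, ∠ ≈ 45.00°
pole (1 + j5·0.002) = 1 + j0.01 → |·| ≈ 1, ∠ ≈ 0.57°
|T| = 0.008 · 1.0308 / (1.4142 · 1) ≈ 0.0058311
Gain = 20 log₁₀(0.0058311) ≈ -44.68 dB

-44.7 dB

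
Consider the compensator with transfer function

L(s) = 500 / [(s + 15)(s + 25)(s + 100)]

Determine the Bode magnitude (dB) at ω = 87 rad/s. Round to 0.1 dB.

At s = jω = j87:
pole (s+15): 15 + j87 → |·| = √(15²+87²) = √7794 ≈ 88.284, ∠ = arctan(87/15) ≈ 80.22°
pole (s+25): 25 + j87 → |·| = √(25²+87²) = √8194 ≈ 90.521, ∠ = arctan(87/25) ≈ 73.97°
pole (s+100): 100 + j87 → |·| = √(100²+87²) = √17569 ≈ 132.55, ∠ = arctan(87/100) ≈ 41.02°
|L| = 500 / 1.0593e+06 ≈ 0.00047201
Gain = 20 log₁₀(0.00047201) ≈ -66.52 dB

-66.5 dB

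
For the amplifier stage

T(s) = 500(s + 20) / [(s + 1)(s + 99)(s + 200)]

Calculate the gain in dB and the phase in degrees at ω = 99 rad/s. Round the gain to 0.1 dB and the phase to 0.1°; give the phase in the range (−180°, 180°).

At s = jω = j99:
zero (s+20): 20 + j99 → |·| = √(20²+99²) = √10201 ≈ 101, ∠ = arctan(99/20) ≈ 78.58°
pole (s+1): 1 + j99 → |·| = √(1²+99²) = √9802 ≈ 99.005, ∠ = arctan(99/1) ≈ 89.42°
pole (s+99): 99 + j99 → |·| = √(99²+99²) = √19602 ≈ 140.01, ∠ = arctan(99/99) ≈ 45.00°
pole (s+200): 200 + j99 → |·| = √(200²+99²) = √49801 ≈ 223.16, ∠ = arctan(99/200) ≈ 26.34°
|T| = 500 · 101 / 3.0934e+06 ≈ 0.016325
Gain = 20 log₁₀(0.016325) ≈ -35.74 dB
∠T = 78.58° − 160.76° = -82.18°

-35.7 dB, -82.2°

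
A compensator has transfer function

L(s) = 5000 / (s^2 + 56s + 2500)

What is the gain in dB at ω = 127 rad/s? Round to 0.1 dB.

At s = jω = j127:
quadratic: (j127)² + 56·j127 + 2500 = -13629 + j7112 → |·| ≈ 15373, ∠ ≈ 152.44°
|L| = 5000 / 15373 ≈ 0.32525
Gain = 20 log₁₀(0.32525) ≈ -9.76 dB

-9.8 dB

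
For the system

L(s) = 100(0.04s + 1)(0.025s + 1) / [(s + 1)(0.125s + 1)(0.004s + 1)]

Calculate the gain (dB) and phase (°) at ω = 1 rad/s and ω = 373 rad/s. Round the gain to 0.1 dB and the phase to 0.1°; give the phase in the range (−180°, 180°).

At ω = 1 rad/s:
zero (1 + j1·0.04) = 1 + j0.04 → |·| ≈ 1.0008, ∠ ≈ 2.29°
zero (1 + j1·0.025) = 1 + j0.025 → |·| ≈ 1.0003, ∠ ≈ 1.43°
pole (1 + j1·1) = 1 + j1 → |·| ≈ 1.4142, ∠ ≈ 45.00°
pole (1 + j1·0.125) = 1 + j0.125 → |·| ≈ 1.0078, ∠ ≈ 7.13°
pole (1 + j1·0.004) = 1 + j0.004 → |·| ≈ 1, ∠ ≈ 0.23°
|L| = 100 · 1.0008 · 1.0003 / (1.4142 · 1.0078 · 1) ≈ 70.241
Gain = 20 log₁₀(70.241) ≈ 36.93 dB
∠L = (2.29° + 1.43°) − (45.00° + 7.13° + 0.23°) = -48.64°

At ω = 373 rad/s:
zero (1 + j373·0.04) = 1 + j14.92 → |·| ≈ 14.953, ∠ ≈ 86.17°
zero (1 + j373·0.025) = 1 + j9.325 → |·| ≈ 9.3785, ∠ ≈ 83.88°
pole (1 + j373·1) = 1 + j373 → |·| ≈ 373, ∠ ≈ 89.85°
pole (1 + j373·0.125) = 1 + j46.625 → |·| ≈ 46.636, ∠ ≈ 88.77°
pole (1 + j373·0.004) = 1 + j1.492 → |·| ≈ 1.7961, ∠ ≈ 56.17°
|L| = 100 · 14.953 · 9.3785 / (373 · 46.636 · 1.7961) ≈ 0.44885
Gain = 20 log₁₀(0.44885) ≈ -6.96 dB
∠L = (86.17° + 83.88°) − (89.85° + 88.77° + 56.17°) = -64.74°

ω = 1: 36.9 dB, -48.6°; ω = 373: -7.0 dB, -64.7°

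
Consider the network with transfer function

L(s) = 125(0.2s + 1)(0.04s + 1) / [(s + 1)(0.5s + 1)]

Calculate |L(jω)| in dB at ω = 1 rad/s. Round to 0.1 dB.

38.1 dB

At ω = 1 rad/s:
zero (1 + j1·0.2) = 1 + j0.2 → |·| ≈ 1.0198, ∠ ≈ 11.31°
zero (1 + j1·0.04) = 1 + j0.04 → |·| ≈ 1.0008, ∠ ≈ 2.29°
pole (1 + j1·1) = 1 + j1 → |·| ≈ 1.4142, ∠ ≈ 45.00°
pole (1 + j1·0.5) = 1 + j0.5 → |·| ≈ 1.118, ∠ ≈ 26.57°
|L| = 125 · 1.0198 · 1.0008 / (1.4142 · 1.118) ≈ 80.69
Gain = 20 log₁₀(80.69) ≈ 38.14 dB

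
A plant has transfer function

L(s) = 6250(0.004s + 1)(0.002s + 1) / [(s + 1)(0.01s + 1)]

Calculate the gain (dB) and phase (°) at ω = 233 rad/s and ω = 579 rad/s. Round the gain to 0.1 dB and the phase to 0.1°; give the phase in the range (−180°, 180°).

ω = 233: 24.1 dB, -88.6°; ω = 579: 17.0 dB, -54.3°

At ω = 233 rad/s:
zero (1 + j233·0.004) = 1 + j0.932 → |·| ≈ 1.367, ∠ ≈ 42.98°
zero (1 + j233·0.002) = 1 + j0.466 → |·| ≈ 1.1032, ∠ ≈ 24.99°
pole (1 + j233·1) = 1 + j233 → |·| ≈ 233, ∠ ≈ 89.75°
pole (1 + j233·0.01) = 1 + j2.33 → |·| ≈ 2.5355, ∠ ≈ 66.77°
|L| = 6250 · 1.367 · 1.1032 / (233 · 2.5355) ≈ 15.955
Gain = 20 log₁₀(15.955) ≈ 24.06 dB
∠L = (42.98° + 24.99°) − (89.75° + 66.77°) = -88.55°

At ω = 579 rad/s:
zero (1 + j579·0.004) = 1 + j2.316 → |·| ≈ 2.5227, ∠ ≈ 66.65°
zero (1 + j579·0.002) = 1 + j1.158 → |·| ≈ 1.53, ∠ ≈ 49.19°
pole (1 + j579·1) = 1 + j579 → |·| ≈ 579, ∠ ≈ 89.90°
pole (1 + j579·0.01) = 1 + j5.79 → |·| ≈ 5.8757, ∠ ≈ 80.20°
|L| = 6250 · 2.5227 · 1.53 / (579 · 5.8757) ≈ 7.0909
Gain = 20 log₁₀(7.0909) ≈ 17.01 dB
∠L = (66.65° + 49.19°) − (89.90° + 80.20°) = -54.26°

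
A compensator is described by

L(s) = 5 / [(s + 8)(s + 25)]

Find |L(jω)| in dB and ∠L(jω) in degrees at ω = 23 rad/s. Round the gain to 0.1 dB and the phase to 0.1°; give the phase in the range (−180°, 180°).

-44.4 dB, -113.4°

At s = jω = j23:
pole (s+8): 8 + j23 → |·| = √(8²+23²) = √593 ≈ 24.352, ∠ = arctan(23/8) ≈ 70.82°
pole (s+25): 25 + j23 → |·| = √(25²+23²) = √1154 ≈ 33.971, ∠ = arctan(23/25) ≈ 42.61°
|L| = 5 / 827.26 ≈ 0.006044
Gain = 20 log₁₀(0.006044) ≈ -44.37 dB
∠L = 0.00° − 113.43° = -113.43°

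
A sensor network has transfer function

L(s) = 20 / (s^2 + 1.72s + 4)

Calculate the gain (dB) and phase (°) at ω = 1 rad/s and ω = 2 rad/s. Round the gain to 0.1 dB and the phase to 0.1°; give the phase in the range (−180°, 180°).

ω = 1: 15.2 dB, -29.8°; ω = 2: 15.3 dB, -90.0°

At s = jω = j1:
quadratic: (j1)² + 1.72·j1 + 4 = 3 + j1.72 → |·| ≈ 3.4581, ∠ ≈ 29.83°
|L| = 20 / 3.4581 ≈ 5.7835
Gain = 20 log₁₀(5.7835) ≈ 15.24 dB
∠L = 0.00° − 29.83° = -29.83°

At s = jω = j2:
quadratic: (j2)² + 1.72·j2 + 4 = 0 + j3.44 → |·| ≈ 3.44, ∠ ≈ 90.00°
|L| = 20 / 3.44 ≈ 5.814
Gain = 20 log₁₀(5.814) ≈ 15.29 dB
∠L = 0.00° − 90.00° = -90.00°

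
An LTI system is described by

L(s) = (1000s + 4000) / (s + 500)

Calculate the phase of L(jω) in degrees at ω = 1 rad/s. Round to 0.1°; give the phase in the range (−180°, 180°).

Substitute s = j1:
Numerator: 1000(j1) + 4000 = 4000 + j1000
Denominator: (j1) + 500 = 500 + j1
|N| = √(4000² + 1000²) ≈ 4123.1, ∠N ≈ 14.04°
|D| = √(500² + 1²) ≈ 500, ∠D ≈ 0.11°
∠L = 14.04° − 0.11° = 13.93°

13.9°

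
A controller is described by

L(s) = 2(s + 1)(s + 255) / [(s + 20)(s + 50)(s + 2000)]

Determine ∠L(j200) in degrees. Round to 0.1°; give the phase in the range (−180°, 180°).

-38.1°

At s = jω = j200:
zero (s+1): 1 + j200 → |·| = √(1²+200²) = √40001 ≈ 200, ∠ = arctan(200/1) ≈ 89.71°
zero (s+255): 255 + j200 → |·| = √(255²+200²) = √105025 ≈ 324.08, ∠ = arctan(200/255) ≈ 38.11°
pole (s+20): 20 + j200 → |·| = √(20²+200²) = √40400 ≈ 201, ∠ = arctan(200/20) ≈ 84.29°
pole (s+50): 50 + j200 → |·| = √(50²+200²) = √42500 ≈ 206.16, ∠ = arctan(200/50) ≈ 75.96°
pole (s+2000): 2000 + j200 → |·| = √(2000²+200²) = √4040000 ≈ 2010, ∠ = arctan(200/2000) ≈ 5.71°
∠L = 127.82° − 165.96° = -38.14°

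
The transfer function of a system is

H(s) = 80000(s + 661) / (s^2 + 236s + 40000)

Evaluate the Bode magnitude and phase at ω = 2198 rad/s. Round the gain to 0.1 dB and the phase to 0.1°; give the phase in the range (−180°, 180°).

31.6 dB, -100.6°

At s = jω = j2198:
zero (s+661): 661 + j2198 → |·| = √(661²+2198²) = √5268125 ≈ 2295.2, ∠ = arctan(2198/661) ≈ 73.26°
quadratic: (j2198)² + 236·j2198 + 40000 = -4791204 + j518728 → |·| ≈ 4.8192e+06, ∠ ≈ 173.82°
|H| = 80000 · 2295.2 / 4.8192e+06 ≈ 38.101
Gain = 20 log₁₀(38.101) ≈ 31.62 dB
∠H = 73.26° − 173.82° = -100.56°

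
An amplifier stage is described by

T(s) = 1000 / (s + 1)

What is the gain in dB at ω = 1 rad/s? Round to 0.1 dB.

At s = jω = j1:
pole (s+1): 1 + j1 → |·| = √(1²+1²) = √2 ≈ 1.4142, ∠ = arctan(1/1) ≈ 45.00°
|T| = 1000 / 1.4142 ≈ 707.11
Gain = 20 log₁₀(707.11) ≈ 56.99 dB

57.0 dB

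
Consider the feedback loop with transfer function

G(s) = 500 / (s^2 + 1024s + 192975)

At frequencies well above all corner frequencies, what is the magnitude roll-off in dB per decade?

Each pole contributes −20 dB/decade at high frequency; each zero contributes +20 dB/decade.
Net: 0 zero(s) − 2 pole(s) → -40 dB/decade.

-40 dB/decade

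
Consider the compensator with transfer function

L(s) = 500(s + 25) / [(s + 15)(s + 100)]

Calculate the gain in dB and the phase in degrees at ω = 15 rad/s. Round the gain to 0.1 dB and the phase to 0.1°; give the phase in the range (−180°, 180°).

At s = jω = j15:
zero (s+25): 25 + j15 → |·| = √(25²+15²) = √850 ≈ 29.155, ∠ = arctan(15/25) ≈ 30.96°
pole (s+15): 15 + j15 → |·| = √(15²+15²) = √450 ≈ 21.213, ∠ = arctan(15/15) ≈ 45.00°
pole (s+100): 100 + j15 → |·| = √(100²+15²) = √10225 ≈ 101.12, ∠ = arctan(15/100) ≈ 8.53°
|L| = 500 · 29.155 / 2145.1 ≈ 6.7957
Gain = 20 log₁₀(6.7957) ≈ 16.64 dB
∠L = 30.96° − 53.53° = -22.57°

16.6 dB, -22.6°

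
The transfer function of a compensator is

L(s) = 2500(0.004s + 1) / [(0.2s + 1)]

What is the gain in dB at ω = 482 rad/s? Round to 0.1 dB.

At ω = 482 rad/s:
zero (1 + j482·0.004) = 1 + j1.928 → |·| ≈ 2.1719, ∠ ≈ 62.59°
pole (1 + j482·0.2) = 1 + j96.4 → |·| ≈ 96.405, ∠ ≈ 89.41°
|L| = 2500 · 2.1719 / (96.405) ≈ 56.322
Gain = 20 log₁₀(56.322) ≈ 35.01 dB

35.0 dB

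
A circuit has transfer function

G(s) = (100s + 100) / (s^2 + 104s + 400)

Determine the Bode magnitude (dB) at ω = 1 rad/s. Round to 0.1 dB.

Substitute s = j1:
Numerator: 100(j1) + 100 = 100 + j100
Denominator: (j1)^2 + 104(j1) + 400 = 399 + j104
|N| = √(100² + 100²) ≈ 141.42, ∠N ≈ 45.00°
|D| = √(399² + 104²) ≈ 412.33, ∠D ≈ 14.61°
|G| = 141.42 / 412.33 ≈ 0.34298
Gain = 20 log₁₀(0.34298) ≈ -9.29 dB

-9.3 dB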